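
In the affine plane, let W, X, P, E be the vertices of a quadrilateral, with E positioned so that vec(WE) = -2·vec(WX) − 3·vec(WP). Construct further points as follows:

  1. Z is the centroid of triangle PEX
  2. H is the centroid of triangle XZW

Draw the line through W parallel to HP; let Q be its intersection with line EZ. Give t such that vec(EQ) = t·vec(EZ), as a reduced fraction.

Set W = (0, 0), X = (1, 0), P = (0, 1), E = (-2, -3); any affine frame gives the same invariant.
1. Z is the centroid of triangle PEX ⇒ Z = (-1/3, -2/3)
2. H is the centroid of triangle XZW ⇒ H = (2/9, -2/9)
through W parallel to HP: direction (-2/9, 11/9); meets EZ at Q = (2/69, -11/69)
Q = E + t·(Z−E) with t = 28/23

t = 28/23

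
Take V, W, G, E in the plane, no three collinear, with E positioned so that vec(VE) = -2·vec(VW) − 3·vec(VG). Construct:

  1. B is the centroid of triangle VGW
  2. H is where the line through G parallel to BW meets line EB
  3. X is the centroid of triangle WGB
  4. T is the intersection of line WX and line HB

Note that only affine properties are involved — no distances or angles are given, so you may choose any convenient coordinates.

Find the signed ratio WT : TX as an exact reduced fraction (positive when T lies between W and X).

WT:TX = -27

Assign V = (0, 0), W = (1, 0), G = (0, 1), E = (-2, -3) — the answer is frame-independent, so this choice is without loss of generality.
1. B is the centroid of triangle VGW ⇒ B = (1/3, 1/3)
2. H is where the line through G parallel to BW meets line EB ⇒ H = (16/27, 19/27)
3. X is the centroid of triangle WGB ⇒ X = (4/9, 4/9)
4. T is the intersection of line WX and line HB ⇒ T = (11/26, 6/13)
T = W + t·(X−W) with t = 27/26, so WT:TX = t:(1−t) = 27/26:-1/26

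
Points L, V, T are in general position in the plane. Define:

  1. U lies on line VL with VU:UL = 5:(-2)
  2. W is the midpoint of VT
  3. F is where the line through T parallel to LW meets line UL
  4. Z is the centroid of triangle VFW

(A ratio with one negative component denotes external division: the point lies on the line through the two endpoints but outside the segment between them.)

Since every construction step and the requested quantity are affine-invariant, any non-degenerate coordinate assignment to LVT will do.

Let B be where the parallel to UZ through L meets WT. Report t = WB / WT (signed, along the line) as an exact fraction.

t = -2/3

Assign L = (0, 0), V = (1, 0), T = (0, 1) — the answer is frame-independent, so this choice is without loss of generality.
1. U lies on line VL with VU:UL = 5:(-2) ⇒ U = (-2/3, 0)
2. W is the midpoint of VT ⇒ W = (1/2, 1/2)
3. F is where the line through T parallel to LW meets line UL ⇒ F = (-1, 0)
4. Z is the centroid of triangle VFW ⇒ Z = (1/6, 1/6)
through L parallel to UZ: direction (5/6, 1/6); meets WT at B = (5/6, 1/6)
B = W + t·(T−W) with t = -2/3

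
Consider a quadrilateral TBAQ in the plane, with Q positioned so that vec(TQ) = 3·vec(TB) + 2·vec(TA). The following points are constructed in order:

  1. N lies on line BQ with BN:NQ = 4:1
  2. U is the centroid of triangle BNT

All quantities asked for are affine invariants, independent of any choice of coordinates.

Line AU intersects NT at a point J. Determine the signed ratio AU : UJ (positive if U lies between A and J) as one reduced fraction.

AU:UJ = -47/8

Set T = (0, 0), B = (1, 0), A = (0, 1), Q = (3, 2); any affine frame gives the same invariant.
1. N lies on line BQ with BN:NQ = 4:1 ⇒ N = (13/5, 8/5)
2. U is the centroid of triangle BNT ⇒ U = (6/5, 8/15)
line AU meets NT at J = (234/235, 144/235)
U = A + t·(J−A) with t = 47/39, so AU:UJ = 47/39:-8/39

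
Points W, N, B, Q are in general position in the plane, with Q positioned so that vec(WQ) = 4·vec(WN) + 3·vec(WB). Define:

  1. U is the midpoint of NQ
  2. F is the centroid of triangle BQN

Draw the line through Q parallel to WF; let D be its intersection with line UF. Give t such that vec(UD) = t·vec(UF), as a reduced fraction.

Set W = (0, 0), N = (1, 0), B = (0, 1), Q = (4, 3); any affine frame gives the same invariant.
1. U is the midpoint of NQ ⇒ U = (5/2, 3/2)
2. F is the centroid of triangle BQN ⇒ F = (5/3, 4/3)
through Q parallel to WF: direction (5/3, 4/3); meets UF at D = (2, 7/5)
D = U + t·(F−U) with t = 3/5

t = 3/5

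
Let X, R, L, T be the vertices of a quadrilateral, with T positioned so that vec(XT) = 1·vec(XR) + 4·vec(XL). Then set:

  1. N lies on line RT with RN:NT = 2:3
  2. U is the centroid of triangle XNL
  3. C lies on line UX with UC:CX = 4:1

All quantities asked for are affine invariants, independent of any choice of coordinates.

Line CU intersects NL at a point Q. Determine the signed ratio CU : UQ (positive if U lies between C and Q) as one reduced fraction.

Choose coordinates X = (0, 0), R = (1, 0), L = (0, 1), T = (1, 4).
1. N lies on line RT with RN:NT = 2:3 ⇒ N = (1, 8/5)
2. U is the centroid of triangle XNL ⇒ U = (1/3, 13/15)
3. C lies on line UX with UC:CX = 4:1 ⇒ C = (1/15, 13/75)
line CU meets NL at Q = (1/2, 13/10)
U = C + t·(Q−C) with t = 8/13, so CU:UQ = 8/13:5/13

CU:UQ = 8/5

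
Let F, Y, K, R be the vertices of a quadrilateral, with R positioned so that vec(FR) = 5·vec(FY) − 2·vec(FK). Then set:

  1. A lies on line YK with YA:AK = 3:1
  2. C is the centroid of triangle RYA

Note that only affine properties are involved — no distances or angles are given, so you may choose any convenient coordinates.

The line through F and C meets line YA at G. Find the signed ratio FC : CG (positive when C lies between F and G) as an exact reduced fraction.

Choose coordinates F = (0, 0), Y = (1, 0), K = (0, 1), R = (5, -2).
1. A lies on line YK with YA:AK = 3:1 ⇒ A = (1/4, 3/4)
2. C is the centroid of triangle RYA ⇒ C = (25/12, -5/12)
line FC meets YA at G = (5/4, -1/4)
C = F + t·(G−F) with t = 5/3, so FC:CG = 5/3:-2/3

FC:CG = -5/2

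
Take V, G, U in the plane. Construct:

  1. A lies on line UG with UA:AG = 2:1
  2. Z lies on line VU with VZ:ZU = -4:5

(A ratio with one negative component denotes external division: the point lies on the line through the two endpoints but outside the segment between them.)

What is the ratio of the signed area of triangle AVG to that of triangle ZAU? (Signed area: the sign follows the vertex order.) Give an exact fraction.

Work in coordinates with V = (0, 0), G = (1, 0), U = (0, 1).
1. A lies on line UG with UA:AG = 2:1 ⇒ A = (2/3, 1/3)
2. Z lies on line VU with VZ:ZU = -4:5 ⇒ Z = (0, -4)
2·[AVG] = 1/3, 2·[ZAU] = 10/3
[AVG]:[ZAU] = 1/3:10/3 = 1/10

[AVG]:[ZAU] = 1/10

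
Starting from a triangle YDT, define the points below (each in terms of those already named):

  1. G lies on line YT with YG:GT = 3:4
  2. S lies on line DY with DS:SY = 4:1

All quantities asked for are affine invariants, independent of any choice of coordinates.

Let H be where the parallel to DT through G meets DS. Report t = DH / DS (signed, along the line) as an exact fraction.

t = 5/7

Assign Y = (0, 0), D = (1, 0), T = (0, 1) — the answer is frame-independent, so this choice is without loss of generality.
1. G lies on line YT with YG:GT = 3:4 ⇒ G = (0, 3/7)
2. S lies on line DY with DS:SY = 4:1 ⇒ S = (1/5, 0)
through G parallel to DT: direction (-1, 1); meets DS at H = (3/7, 0)
H = D + t·(S−D) with t = 5/7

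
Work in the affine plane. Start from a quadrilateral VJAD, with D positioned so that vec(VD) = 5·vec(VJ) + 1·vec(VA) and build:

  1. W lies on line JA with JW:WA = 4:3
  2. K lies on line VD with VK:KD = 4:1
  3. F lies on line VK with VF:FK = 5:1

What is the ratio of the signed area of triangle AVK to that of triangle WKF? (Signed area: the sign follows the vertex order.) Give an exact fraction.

[AVK]:[WKF] = -210/17

Assign V = (0, 0), J = (1, 0), A = (0, 1), D = (5, 1) — the answer is frame-independent, so this choice is without loss of generality.
1. W lies on line JA with JW:WA = 4:3 ⇒ W = (3/7, 4/7)
2. K lies on line VD with VK:KD = 4:1 ⇒ K = (4, 4/5)
3. F lies on line VK with VF:FK = 5:1 ⇒ F = (10/3, 2/3)
2·[AVK] = 4, 2·[WKF] = -34/105
[AVK]:[WKF] = 4:-34/105 = -210/17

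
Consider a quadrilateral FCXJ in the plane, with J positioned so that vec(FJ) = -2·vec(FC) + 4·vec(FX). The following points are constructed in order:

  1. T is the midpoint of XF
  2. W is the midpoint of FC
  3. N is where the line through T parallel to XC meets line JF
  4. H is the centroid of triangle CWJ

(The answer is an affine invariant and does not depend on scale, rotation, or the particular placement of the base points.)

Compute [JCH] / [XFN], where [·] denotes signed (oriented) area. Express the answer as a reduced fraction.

[JCH]:[XFN] = 4/3

Work in coordinates with F = (0, 0), C = (1, 0), X = (0, 1), J = (-2, 4).
1. T is the midpoint of XF ⇒ T = (0, 1/2)
2. W is the midpoint of FC ⇒ W = (1/2, 0)
3. N is where the line through T parallel to XC meets line JF ⇒ N = (-1/2, 1)
4. H is the centroid of triangle CWJ ⇒ H = (-1/6, 4/3)
2·[JCH] = -2/3, 2·[XFN] = -1/2
[JCH]:[XFN] = -2/3:-1/2 = 4/3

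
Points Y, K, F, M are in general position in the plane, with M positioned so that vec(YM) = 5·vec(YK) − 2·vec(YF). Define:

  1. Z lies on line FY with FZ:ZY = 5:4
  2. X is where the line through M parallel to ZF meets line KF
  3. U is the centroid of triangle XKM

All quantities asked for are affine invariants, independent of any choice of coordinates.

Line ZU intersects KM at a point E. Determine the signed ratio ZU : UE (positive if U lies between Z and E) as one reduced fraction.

Assign Y = (0, 0), K = (1, 0), F = (0, 1), M = (5, -2) — the answer is frame-independent, so this choice is without loss of generality.
1. Z lies on line FY with FZ:ZY = 5:4 ⇒ Z = (0, 4/9)
2. X is where the line through M parallel to ZF meets line KF ⇒ X = (5, -4)
3. U is the centroid of triangle XKM ⇒ U = (11/3, -2)
line ZU meets KM at E = (-1/3, 2/3)
U = Z + t·(E−Z) with t = -11, so ZU:UE = -11:12

ZU:UE = -11/12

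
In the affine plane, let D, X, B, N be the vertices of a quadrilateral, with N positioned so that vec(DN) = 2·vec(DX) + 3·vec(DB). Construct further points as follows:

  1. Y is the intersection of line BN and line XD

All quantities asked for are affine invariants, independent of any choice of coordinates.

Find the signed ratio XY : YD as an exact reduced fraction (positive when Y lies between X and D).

Set D = (0, 0), X = (1, 0), B = (0, 1), N = (2, 3); any affine frame gives the same invariant.
1. Y is the intersection of line BN and line XD ⇒ Y = (-1, 0)
Y = X + t·(D−X) with t = 2, so XY:YD = t:(1−t) = 2:-1

XY:YD = -2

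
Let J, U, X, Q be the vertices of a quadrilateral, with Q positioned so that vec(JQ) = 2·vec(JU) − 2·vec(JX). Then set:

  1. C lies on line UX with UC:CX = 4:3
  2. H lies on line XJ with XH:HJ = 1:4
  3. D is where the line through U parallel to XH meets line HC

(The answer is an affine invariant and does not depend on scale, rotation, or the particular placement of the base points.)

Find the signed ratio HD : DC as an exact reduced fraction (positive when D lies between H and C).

HD:DC = -7/4

Assign J = (0, 0), U = (1, 0), X = (0, 1), Q = (2, -2) — the answer is frame-independent, so this choice is without loss of generality.
1. C lies on line UX with UC:CX = 4:3 ⇒ C = (3/7, 4/7)
2. H lies on line XJ with XH:HJ = 1:4 ⇒ H = (0, 4/5)
3. D is where the line through U parallel to XH meets line HC ⇒ D = (1, 4/15)
D = H + t·(C−H) with t = 7/3, so HD:DC = t:(1−t) = 7/3:-4/3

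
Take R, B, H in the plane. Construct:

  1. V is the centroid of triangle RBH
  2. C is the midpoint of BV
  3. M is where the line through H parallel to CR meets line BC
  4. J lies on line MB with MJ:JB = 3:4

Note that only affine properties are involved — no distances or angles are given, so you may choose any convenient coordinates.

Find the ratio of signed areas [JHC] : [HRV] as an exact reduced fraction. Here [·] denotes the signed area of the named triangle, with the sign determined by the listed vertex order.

Work in coordinates with R = (0, 0), B = (1, 0), H = (0, 1).
1. V is the centroid of triangle RBH ⇒ V = (1/3, 1/3)
2. C is the midpoint of BV ⇒ C = (2/3, 1/6)
3. M is where the line through H parallel to CR meets line BC ⇒ M = (-2/3, 5/6)
4. J lies on line MB with MJ:JB = 3:4 ⇒ J = (1/21, 10/21)
2·[JHC] = -13/42, 2·[HRV] = 1/3
[JHC]:[HRV] = -13/42:1/3 = -13/14

[JHC]:[HRV] = -13/14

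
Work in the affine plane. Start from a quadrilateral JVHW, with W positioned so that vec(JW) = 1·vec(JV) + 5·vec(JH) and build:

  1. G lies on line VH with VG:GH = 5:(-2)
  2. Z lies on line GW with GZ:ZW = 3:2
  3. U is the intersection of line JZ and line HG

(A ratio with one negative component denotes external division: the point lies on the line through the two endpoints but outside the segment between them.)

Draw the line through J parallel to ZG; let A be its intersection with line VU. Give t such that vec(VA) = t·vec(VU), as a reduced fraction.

t = 8/11

Set J = (0, 0), V = (1, 0), H = (0, 1), W = (1, 5); any affine frame gives the same invariant.
1. G lies on line VH with VG:GH = 5:(-2) ⇒ G = (-2/3, 5/3)
2. Z lies on line GW with GZ:ZW = 3:2 ⇒ Z = (1/3, 11/3)
3. U is the intersection of line JZ and line HG ⇒ U = (1/12, 11/12)
through J parallel to ZG: direction (-1, -2); meets VU at A = (1/3, 2/3)
A = V + t·(U−V) with t = 8/11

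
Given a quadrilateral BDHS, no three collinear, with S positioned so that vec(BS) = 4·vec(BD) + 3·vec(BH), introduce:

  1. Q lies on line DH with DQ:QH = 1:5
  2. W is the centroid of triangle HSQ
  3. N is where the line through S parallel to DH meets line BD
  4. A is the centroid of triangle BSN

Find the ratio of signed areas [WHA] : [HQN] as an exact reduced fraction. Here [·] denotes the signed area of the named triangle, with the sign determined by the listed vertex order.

Set B = (0, 0), D = (1, 0), H = (0, 1), S = (4, 3); any affine frame gives the same invariant.
1. Q lies on line DH with DQ:QH = 1:5 ⇒ Q = (5/6, 1/6)
2. W is the centroid of triangle HSQ ⇒ W = (29/18, 25/18)
3. N is where the line through S parallel to DH meets line BD ⇒ N = (7, 0)
4. A is the centroid of triangle BSN ⇒ A = (11/3, 1)
2·[WHA] = 77/54, 2·[HQN] = 5
[WHA]:[HQN] = 77/54:5 = 77/270

[WHA]:[HQN] = 77/270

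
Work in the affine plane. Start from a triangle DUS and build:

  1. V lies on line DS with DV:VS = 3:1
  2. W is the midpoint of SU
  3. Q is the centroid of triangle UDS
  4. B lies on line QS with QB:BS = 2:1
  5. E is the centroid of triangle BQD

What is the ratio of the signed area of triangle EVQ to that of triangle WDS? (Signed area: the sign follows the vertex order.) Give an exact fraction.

Work in coordinates with D = (0, 0), U = (1, 0), S = (0, 1).
1. V lies on line DS with DV:VS = 3:1 ⇒ V = (0, 3/4)
2. W is the midpoint of SU ⇒ W = (1/2, 1/2)
3. Q is the centroid of triangle UDS ⇒ Q = (1/3, 1/3)
4. B lies on line QS with QB:BS = 2:1 ⇒ B = (1/9, 7/9)
5. E is the centroid of triangle BQD ⇒ E = (4/27, 10/27)
2·[EVQ] = -7/108, 2·[WDS] = -1/2
[EVQ]:[WDS] = -7/108:-1/2 = 7/54

[EVQ]:[WDS] = 7/54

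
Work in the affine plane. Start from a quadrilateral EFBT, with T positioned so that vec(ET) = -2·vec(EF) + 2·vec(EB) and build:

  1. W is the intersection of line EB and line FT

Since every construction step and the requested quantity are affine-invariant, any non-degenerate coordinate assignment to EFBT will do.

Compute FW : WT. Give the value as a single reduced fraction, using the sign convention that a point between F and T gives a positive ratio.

Work in coordinates with E = (0, 0), F = (1, 0), B = (0, 1), T = (-2, 2).
1. W is the intersection of line EB and line FT ⇒ W = (0, 2/3)
W = F + t·(T−F) with t = 1/3, so FW:WT = t:(1−t) = 1/3:2/3

FW:WT = 1/2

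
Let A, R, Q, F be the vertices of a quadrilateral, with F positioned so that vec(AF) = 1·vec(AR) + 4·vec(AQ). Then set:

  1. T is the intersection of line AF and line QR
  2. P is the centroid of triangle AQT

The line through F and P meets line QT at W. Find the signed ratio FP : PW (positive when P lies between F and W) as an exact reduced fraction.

FP:PW = -13

Set A = (0, 0), R = (1, 0), Q = (0, 1), F = (1, 4); any affine frame gives the same invariant.
1. T is the intersection of line AF and line QR ⇒ T = (1/5, 4/5)
2. P is the centroid of triangle AQT ⇒ P = (1/15, 3/5)
line FP meets QT at W = (9/65, 56/65)
P = F + t·(W−F) with t = 13/12, so FP:PW = 13/12:-1/12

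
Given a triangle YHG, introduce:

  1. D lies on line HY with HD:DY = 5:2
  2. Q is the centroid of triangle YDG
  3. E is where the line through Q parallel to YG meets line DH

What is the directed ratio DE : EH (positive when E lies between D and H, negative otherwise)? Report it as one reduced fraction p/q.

Assign Y = (0, 0), H = (1, 0), G = (0, 1) — the answer is frame-independent, so this choice is without loss of generality.
1. D lies on line HY with HD:DY = 5:2 ⇒ D = (2/7, 0)
2. Q is the centroid of triangle YDG ⇒ Q = (2/21, 1/3)
3. E is where the line through Q parallel to YG meets line DH ⇒ E = (2/21, 0)
E = D + t·(H−D) with t = -4/15, so DE:EH = t:(1−t) = -4/15:19/15

DE:EH = -4/19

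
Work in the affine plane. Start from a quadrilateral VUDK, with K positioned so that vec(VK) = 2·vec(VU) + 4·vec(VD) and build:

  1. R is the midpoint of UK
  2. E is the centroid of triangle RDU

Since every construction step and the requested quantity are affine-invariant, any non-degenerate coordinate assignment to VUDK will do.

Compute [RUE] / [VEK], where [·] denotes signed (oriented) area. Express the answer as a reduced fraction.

Choose coordinates V = (0, 0), U = (1, 0), D = (0, 1), K = (2, 4).
1. R is the midpoint of UK ⇒ R = (3/2, 2)
2. E is the centroid of triangle RDU ⇒ E = (5/6, 1)
2·[RUE] = -5/6, 2·[VEK] = 4/3
[RUE]:[VEK] = -5/6:4/3 = -5/8

[RUE]:[VEK] = -5/8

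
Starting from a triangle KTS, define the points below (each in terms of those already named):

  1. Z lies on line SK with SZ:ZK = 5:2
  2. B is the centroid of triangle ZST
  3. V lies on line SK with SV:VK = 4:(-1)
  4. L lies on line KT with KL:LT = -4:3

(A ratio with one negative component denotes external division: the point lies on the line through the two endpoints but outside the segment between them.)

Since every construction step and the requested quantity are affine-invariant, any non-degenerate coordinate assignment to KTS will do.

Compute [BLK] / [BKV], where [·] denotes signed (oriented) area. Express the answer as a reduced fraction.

[BLK]:[BKV] = -108/7

Set K = (0, 0), T = (1, 0), S = (0, 1); any affine frame gives the same invariant.
1. Z lies on line SK with SZ:ZK = 5:2 ⇒ Z = (0, 2/7)
2. B is the centroid of triangle ZST ⇒ B = (1/3, 3/7)
3. V lies on line SK with SV:VK = 4:(-1) ⇒ V = (0, -1/3)
4. L lies on line KT with KL:LT = -4:3 ⇒ L = (4, 0)
2·[BLK] = -12/7, 2·[BKV] = 1/9
[BLK]:[BKV] = -12/7:1/9 = -108/7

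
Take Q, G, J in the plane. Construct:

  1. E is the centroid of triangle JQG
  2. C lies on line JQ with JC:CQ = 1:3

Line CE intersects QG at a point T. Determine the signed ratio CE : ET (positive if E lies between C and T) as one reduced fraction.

CE:ET = 5/4

Assign Q = (0, 0), G = (1, 0), J = (0, 1) — the answer is frame-independent, so this choice is without loss of generality.
1. E is the centroid of triangle JQG ⇒ E = (1/3, 1/3)
2. C lies on line JQ with JC:CQ = 1:3 ⇒ C = (0, 3/4)
line CE meets QG at T = (3/5, 0)
E = C + t·(T−C) with t = 5/9, so CE:ET = 5/9:4/9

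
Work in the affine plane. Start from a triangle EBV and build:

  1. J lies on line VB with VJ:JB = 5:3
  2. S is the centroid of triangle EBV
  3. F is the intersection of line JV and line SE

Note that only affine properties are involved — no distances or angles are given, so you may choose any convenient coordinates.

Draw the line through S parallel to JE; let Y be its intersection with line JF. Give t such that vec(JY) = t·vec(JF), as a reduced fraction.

t = 2/3

Assign E = (0, 0), B = (1, 0), V = (0, 1) — the answer is frame-independent, so this choice is without loss of generality.
1. J lies on line VB with VJ:JB = 5:3 ⇒ J = (5/8, 3/8)
2. S is the centroid of triangle EBV ⇒ S = (1/3, 1/3)
3. F is the intersection of line JV and line SE ⇒ F = (1/2, 1/2)
through S parallel to JE: direction (-5/8, -3/8); meets JF at Y = (13/24, 11/24)
Y = J + t·(F−J) with t = 2/3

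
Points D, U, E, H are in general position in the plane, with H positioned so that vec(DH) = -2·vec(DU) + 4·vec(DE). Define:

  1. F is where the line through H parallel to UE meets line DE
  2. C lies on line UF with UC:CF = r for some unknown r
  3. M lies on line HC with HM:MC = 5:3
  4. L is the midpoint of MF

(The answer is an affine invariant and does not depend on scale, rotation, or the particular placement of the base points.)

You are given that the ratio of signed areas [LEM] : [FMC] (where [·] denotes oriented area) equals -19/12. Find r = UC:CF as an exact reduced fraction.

r = 3

Work in coordinates with D = (0, 0), U = (1, 0), E = (0, 1), H = (-2, 4).
1. F is where the line through H parallel to UE meets line DE ⇒ F = (0, 2)
2. With UC:CF = r, write λ = r/(r+1) so C = U + λ·(F−U); C is affine-linear in λ
3. M lies on line HC with HM:MC = 5:3 ⇒ M is an affine combination of earlier points and hence also affine-linear in λ
4. L is the midpoint of MF ⇒ L is an affine combination of earlier points and hence also affine-linear in λ
Every point depending on C is an affine combination of C and λ-independent points, so each such coordinate is linear in λ; the λ² term in each signed area is a multiple of (F−U)×(F−U) = 0, so 2·[LEM] and 2·[FMC] are each linear in λ. Evaluating at λ=0 and λ=1:
  2·[LEM] = -5/16·λ − 1/16,   2·[FMC] = -3/4·λ + 3/4
So [LEM]:[FMC] = (-5/16·λ − 1/16) / (-3/4·λ + 3/4). Setting this equal to -19/12:
  -5/16·λ − 1/16 = -19/12·(-3/4·λ + 3/4)  ⇒  λ = 3/4
Then r = λ/(1−λ) = (3/4)/(1/4) = 3. Check: with r = 3, C = (1/4, 3/2) and [LEM]:[FMC] = -19/12 as required.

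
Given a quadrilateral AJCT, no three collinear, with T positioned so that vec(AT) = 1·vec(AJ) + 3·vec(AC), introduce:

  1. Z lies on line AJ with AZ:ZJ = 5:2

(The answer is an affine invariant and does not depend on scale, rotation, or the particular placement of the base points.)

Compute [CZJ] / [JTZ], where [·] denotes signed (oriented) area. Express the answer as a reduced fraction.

[CZJ]:[JTZ] = 1/3

Set A = (0, 0), J = (1, 0), C = (0, 1), T = (1, 3); any affine frame gives the same invariant.
1. Z lies on line AJ with AZ:ZJ = 5:2 ⇒ Z = (5/7, 0)
2·[CZJ] = 2/7, 2·[JTZ] = 6/7
[CZJ]:[JTZ] = 2/7:6/7 = 1/3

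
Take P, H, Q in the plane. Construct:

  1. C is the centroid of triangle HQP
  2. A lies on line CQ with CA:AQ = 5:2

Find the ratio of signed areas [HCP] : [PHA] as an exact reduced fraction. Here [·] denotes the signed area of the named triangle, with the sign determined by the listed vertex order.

[HCP]:[PHA] = 7/17

Set P = (0, 0), H = (1, 0), Q = (0, 1); any affine frame gives the same invariant.
1. C is the centroid of triangle HQP ⇒ C = (1/3, 1/3)
2. A lies on line CQ with CA:AQ = 5:2 ⇒ A = (2/21, 17/21)
2·[HCP] = 1/3, 2·[PHA] = 17/21
[HCP]:[PHA] = 1/3:17/21 = 7/17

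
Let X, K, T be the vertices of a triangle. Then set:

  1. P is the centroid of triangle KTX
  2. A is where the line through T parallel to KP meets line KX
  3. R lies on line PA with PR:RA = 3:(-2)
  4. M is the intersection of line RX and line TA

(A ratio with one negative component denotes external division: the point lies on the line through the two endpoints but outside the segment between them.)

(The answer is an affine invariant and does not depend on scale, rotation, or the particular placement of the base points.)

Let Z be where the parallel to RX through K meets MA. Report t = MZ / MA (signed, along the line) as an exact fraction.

Assign X = (0, 0), K = (1, 0), T = (0, 1) — the answer is frame-independent, so this choice is without loss of generality.
1. P is the centroid of triangle KTX ⇒ P = (1/3, 1/3)
2. A is where the line through T parallel to KP meets line KX ⇒ A = (2, 0)
3. R lies on line PA with PR:RA = 3:(-2) ⇒ R = (16/3, -2/3)
4. M is the intersection of line RX and line TA ⇒ M = (8/3, -1/3)
through K parallel to RX: direction (-16/3, 2/3); meets MA at Z = (7/3, -1/6)
Z = M + t·(A−M) with t = 1/2

t = 1/2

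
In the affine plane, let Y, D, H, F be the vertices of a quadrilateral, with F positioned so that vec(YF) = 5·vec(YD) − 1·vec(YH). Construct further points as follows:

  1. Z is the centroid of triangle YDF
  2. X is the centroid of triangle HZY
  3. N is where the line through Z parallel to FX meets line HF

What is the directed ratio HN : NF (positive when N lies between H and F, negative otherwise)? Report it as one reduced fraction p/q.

Work in coordinates with Y = (0, 0), D = (1, 0), H = (0, 1), F = (5, -1).
1. Z is the centroid of triangle YDF ⇒ Z = (2, -1/3)
2. X is the centroid of triangle HZY ⇒ X = (2/3, 2/9)
3. N is where the line through Z parallel to FX meets line HF ⇒ N = (150/23, -37/23)
N = H + t·(F−H) with t = 30/23, so HN:NF = t:(1−t) = 30/23:-7/23

HN:NF = -30/7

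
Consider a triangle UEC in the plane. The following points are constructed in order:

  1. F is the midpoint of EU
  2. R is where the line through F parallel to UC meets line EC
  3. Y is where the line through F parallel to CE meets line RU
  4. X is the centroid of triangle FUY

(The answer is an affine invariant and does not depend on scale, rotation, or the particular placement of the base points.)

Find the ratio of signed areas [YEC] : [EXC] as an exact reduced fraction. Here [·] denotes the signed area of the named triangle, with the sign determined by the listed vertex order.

[YEC]:[EXC] = -3/4

Work in coordinates with U = (0, 0), E = (1, 0), C = (0, 1).
1. F is the midpoint of EU ⇒ F = (1/2, 0)
2. R is where the line through F parallel to UC meets line EC ⇒ R = (1/2, 1/2)
3. Y is where the line through F parallel to CE meets line RU ⇒ Y = (1/4, 1/4)
4. X is the centroid of triangle FUY ⇒ X = (1/4, 1/12)
2·[YEC] = 1/2, 2·[EXC] = -2/3
[YEC]:[EXC] = 1/2:-2/3 = -3/4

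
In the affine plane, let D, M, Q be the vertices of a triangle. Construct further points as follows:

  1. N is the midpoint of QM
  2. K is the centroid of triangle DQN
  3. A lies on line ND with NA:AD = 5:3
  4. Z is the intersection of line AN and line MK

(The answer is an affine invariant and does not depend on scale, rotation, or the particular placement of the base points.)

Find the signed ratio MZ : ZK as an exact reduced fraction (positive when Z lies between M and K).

Assign D = (0, 0), M = (1, 0), Q = (0, 1) — the answer is frame-independent, so this choice is without loss of generality.
1. N is the midpoint of QM ⇒ N = (1/2, 1/2)
2. K is the centroid of triangle DQN ⇒ K = (1/6, 1/2)
3. A lies on line ND with NA:AD = 5:3 ⇒ A = (3/16, 3/16)
4. Z is the intersection of line AN and line MK ⇒ Z = (3/8, 3/8)
Z = M + t·(K−M) with t = 3/4, so MZ:ZK = t:(1−t) = 3/4:1/4

MZ:ZK = 3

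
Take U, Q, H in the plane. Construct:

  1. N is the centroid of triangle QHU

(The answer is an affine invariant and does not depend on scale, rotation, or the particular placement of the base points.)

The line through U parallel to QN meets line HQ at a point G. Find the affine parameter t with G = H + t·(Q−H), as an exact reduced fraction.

Set U = (0, 0), Q = (1, 0), H = (0, 1); any affine frame gives the same invariant.
1. N is the centroid of triangle QHU ⇒ N = (1/3, 1/3)
through U parallel to QN: direction (-2/3, 1/3); meets HQ at G = (2, -1)
G = H + t·(Q−H) with t = 2

t = 2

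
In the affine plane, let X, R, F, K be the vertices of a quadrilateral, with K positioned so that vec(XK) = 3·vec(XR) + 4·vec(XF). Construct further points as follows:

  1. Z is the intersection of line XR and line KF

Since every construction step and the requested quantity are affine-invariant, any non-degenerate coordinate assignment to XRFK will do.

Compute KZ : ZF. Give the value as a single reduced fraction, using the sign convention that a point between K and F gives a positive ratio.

Set X = (0, 0), R = (1, 0), F = (0, 1), K = (3, 4); any affine frame gives the same invariant.
1. Z is the intersection of line XR and line KF ⇒ Z = (-1, 0)
Z = K + t·(F−K) with t = 4/3, so KZ:ZF = t:(1−t) = 4/3:-1/3

KZ:ZF = -4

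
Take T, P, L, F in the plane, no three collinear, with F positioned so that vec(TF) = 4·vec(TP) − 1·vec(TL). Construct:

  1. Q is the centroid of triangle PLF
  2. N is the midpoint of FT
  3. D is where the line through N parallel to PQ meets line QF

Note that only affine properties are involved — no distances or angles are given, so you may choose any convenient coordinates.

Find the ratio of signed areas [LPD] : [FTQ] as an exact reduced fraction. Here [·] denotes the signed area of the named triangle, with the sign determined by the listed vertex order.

Choose coordinates T = (0, 0), P = (1, 0), L = (0, 1), F = (4, -1).
1. Q is the centroid of triangle PLF ⇒ Q = (5/3, 0)
2. N is the midpoint of FT ⇒ N = (2, -1/2)
3. D is where the line through N parallel to PQ meets line QF ⇒ D = (17/6, -1/2)
2·[LPD] = 4/3, 2·[FTQ] = -5/3
[LPD]:[FTQ] = 4/3:-5/3 = -4/5

[LPD]:[FTQ] = -4/5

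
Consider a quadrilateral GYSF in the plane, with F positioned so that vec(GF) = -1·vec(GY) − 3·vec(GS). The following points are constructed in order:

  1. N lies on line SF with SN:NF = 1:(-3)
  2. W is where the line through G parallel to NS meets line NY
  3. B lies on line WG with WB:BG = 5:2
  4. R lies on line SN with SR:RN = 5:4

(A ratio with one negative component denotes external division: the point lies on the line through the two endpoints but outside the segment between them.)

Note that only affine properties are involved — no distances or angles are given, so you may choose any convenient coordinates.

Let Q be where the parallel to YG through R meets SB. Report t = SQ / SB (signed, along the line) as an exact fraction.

t = -350/99

Assign G = (0, 0), Y = (1, 0), S = (0, 1), F = (-1, -3) — the answer is frame-independent, so this choice is without loss of generality.
1. N lies on line SF with SN:NF = 1:(-3) ⇒ N = (1/2, 3)
2. W is where the line through G parallel to NS meets line NY ⇒ W = (3/5, 12/5)
3. B lies on line WG with WB:BG = 5:2 ⇒ B = (6/35, 24/35)
4. R lies on line SN with SR:RN = 5:4 ⇒ R = (5/18, 19/9)
through R parallel to YG: direction (-1, 0); meets SB at Q = (-20/33, 19/9)
Q = S + t·(B−S) with t = -350/99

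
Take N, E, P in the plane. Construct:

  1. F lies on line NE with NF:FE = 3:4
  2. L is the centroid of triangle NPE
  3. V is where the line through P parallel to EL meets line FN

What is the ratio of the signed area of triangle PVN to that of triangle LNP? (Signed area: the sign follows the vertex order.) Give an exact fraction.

[PVN]:[LNP] = 6

Work in coordinates with N = (0, 0), E = (1, 0), P = (0, 1).
1. F lies on line NE with NF:FE = 3:4 ⇒ F = (3/7, 0)
2. L is the centroid of triangle NPE ⇒ L = (1/3, 1/3)
3. V is where the line through P parallel to EL meets line FN ⇒ V = (2, 0)
2·[PVN] = -2, 2·[LNP] = -1/3
[PVN]:[LNP] = -2:-1/3 = 6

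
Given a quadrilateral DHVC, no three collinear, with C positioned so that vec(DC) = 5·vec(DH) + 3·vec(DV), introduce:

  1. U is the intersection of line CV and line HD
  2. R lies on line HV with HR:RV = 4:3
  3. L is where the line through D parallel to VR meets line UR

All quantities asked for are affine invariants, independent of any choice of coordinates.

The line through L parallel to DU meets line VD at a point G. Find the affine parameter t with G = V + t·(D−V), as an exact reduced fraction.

Choose coordinates D = (0, 0), H = (1, 0), V = (0, 1), C = (5, 3).
1. U is the intersection of line CV and line HD ⇒ U = (-5/2, 0)
2. R lies on line HV with HR:RV = 4:3 ⇒ R = (3/7, 4/7)
3. L is where the line through D parallel to VR meets line UR ⇒ L = (-20/49, 20/49)
through L parallel to DU: direction (-5/2, 0); meets VD at G = (0, 20/49)
G = V + t·(D−V) with t = 29/49

t = 29/49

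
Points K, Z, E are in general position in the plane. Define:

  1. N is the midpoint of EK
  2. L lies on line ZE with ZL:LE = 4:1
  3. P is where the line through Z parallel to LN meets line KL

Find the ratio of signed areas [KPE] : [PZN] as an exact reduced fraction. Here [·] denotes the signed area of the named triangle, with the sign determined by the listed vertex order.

Set K = (0, 0), Z = (1, 0), E = (0, 1); any affine frame gives the same invariant.
1. N is the midpoint of EK ⇒ N = (0, 1/2)
2. L lies on line ZE with ZL:LE = 4:1 ⇒ L = (1/5, 4/5)
3. P is where the line through Z parallel to LN meets line KL ⇒ P = (-3/5, -12/5)
2·[KPE] = -3/5, 2·[PZN] = 16/5
[KPE]:[PZN] = -3/5:16/5 = -3/16

[KPE]:[PZN] = -3/16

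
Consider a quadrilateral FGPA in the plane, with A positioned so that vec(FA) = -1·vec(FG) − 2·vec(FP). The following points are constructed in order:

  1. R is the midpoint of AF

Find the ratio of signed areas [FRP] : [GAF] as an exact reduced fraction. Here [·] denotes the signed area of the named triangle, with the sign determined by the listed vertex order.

[FRP]:[GAF] = 1/4

Set F = (0, 0), G = (1, 0), P = (0, 1), A = (-1, -2); any affine frame gives the same invariant.
1. R is the midpoint of AF ⇒ R = (-1/2, -1)
2·[FRP] = -1/2, 2·[GAF] = -2
[FRP]:[GAF] = -1/2:-2 = 1/4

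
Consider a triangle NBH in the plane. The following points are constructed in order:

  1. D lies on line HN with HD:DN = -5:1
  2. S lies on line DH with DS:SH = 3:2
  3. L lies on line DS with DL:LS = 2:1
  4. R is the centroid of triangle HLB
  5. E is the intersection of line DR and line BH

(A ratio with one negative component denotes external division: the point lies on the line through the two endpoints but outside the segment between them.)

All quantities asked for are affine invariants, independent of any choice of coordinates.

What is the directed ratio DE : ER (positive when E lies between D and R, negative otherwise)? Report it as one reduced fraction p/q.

DE:ER = -5

Set N = (0, 0), B = (1, 0), H = (0, 1); any affine frame gives the same invariant.
1. D lies on line HN with HD:DN = -5:1 ⇒ D = (0, -1/4)
2. S lies on line DH with DS:SH = 3:2 ⇒ S = (0, 1/2)
3. L lies on line DS with DL:LS = 2:1 ⇒ L = (0, 1/4)
4. R is the centroid of triangle HLB ⇒ R = (1/3, 5/12)
5. E is the intersection of line DR and line BH ⇒ E = (5/12, 7/12)
E = D + t·(R−D) with t = 5/4, so DE:ER = t:(1−t) = 5/4:-1/4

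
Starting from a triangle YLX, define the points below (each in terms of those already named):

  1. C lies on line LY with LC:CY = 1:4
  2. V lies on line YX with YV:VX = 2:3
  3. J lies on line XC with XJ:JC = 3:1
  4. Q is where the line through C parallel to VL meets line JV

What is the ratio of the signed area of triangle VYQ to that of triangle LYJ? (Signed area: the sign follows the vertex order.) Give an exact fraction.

[VYQ]:[LYJ] = 64/75

Assign Y = (0, 0), L = (1, 0), X = (0, 1) — the answer is frame-independent, so this choice is without loss of generality.
1. C lies on line LY with LC:CY = 1:4 ⇒ C = (4/5, 0)
2. V lies on line YX with YV:VX = 2:3 ⇒ V = (0, 2/5)
3. J lies on line XC with XJ:JC = 3:1 ⇒ J = (3/5, 1/4)
4. Q is where the line through C parallel to VL meets line JV ⇒ Q = (-8/15, 8/15)
2·[VYQ] = -16/75, 2·[LYJ] = -1/4
[VYQ]:[LYJ] = -16/75:-1/4 = 64/75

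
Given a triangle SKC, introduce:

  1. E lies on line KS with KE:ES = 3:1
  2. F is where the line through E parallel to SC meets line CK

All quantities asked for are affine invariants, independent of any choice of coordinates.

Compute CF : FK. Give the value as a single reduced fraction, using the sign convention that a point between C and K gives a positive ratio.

Work in coordinates with S = (0, 0), K = (1, 0), C = (0, 1).
1. E lies on line KS with KE:ES = 3:1 ⇒ E = (1/4, 0)
2. F is where the line through E parallel to SC meets line CK ⇒ F = (1/4, 3/4)
F = C + t·(K−C) with t = 1/4, so CF:FK = t:(1−t) = 1/4:3/4

CF:FK = 1/3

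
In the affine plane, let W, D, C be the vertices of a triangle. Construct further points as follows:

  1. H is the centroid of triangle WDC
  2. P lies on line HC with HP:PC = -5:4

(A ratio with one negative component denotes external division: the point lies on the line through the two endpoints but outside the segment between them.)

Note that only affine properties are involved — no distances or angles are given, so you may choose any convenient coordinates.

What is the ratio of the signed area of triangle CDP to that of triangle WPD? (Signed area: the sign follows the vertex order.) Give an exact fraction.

[CDP]:[WPD] = -4/11

Work in coordinates with W = (0, 0), D = (1, 0), C = (0, 1).
1. H is the centroid of triangle WDC ⇒ H = (1/3, 1/3)
2. P lies on line HC with HP:PC = -5:4 ⇒ P = (-4/3, 11/3)
2·[CDP] = 4/3, 2·[WPD] = -11/3
[CDP]:[WPD] = 4/3:-11/3 = -4/11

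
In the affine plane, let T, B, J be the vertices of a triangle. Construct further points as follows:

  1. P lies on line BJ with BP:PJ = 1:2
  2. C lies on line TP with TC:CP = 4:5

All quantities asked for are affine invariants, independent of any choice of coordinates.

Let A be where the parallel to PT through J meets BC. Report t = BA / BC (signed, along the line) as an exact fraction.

t = 3

Choose coordinates T = (0, 0), B = (1, 0), J = (0, 1).
1. P lies on line BJ with BP:PJ = 1:2 ⇒ P = (2/3, 1/3)
2. C lies on line TP with TC:CP = 4:5 ⇒ C = (8/27, 4/27)
through J parallel to PT: direction (-2/3, -1/3); meets BC at A = (-10/9, 4/9)
A = B + t·(C−B) with t = 3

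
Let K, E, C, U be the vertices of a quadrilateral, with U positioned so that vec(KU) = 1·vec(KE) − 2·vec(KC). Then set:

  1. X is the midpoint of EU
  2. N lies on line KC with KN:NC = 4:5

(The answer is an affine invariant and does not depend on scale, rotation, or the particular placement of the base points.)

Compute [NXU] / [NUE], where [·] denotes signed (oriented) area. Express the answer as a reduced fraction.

Choose coordinates K = (0, 0), E = (1, 0), C = (0, 1), U = (1, -2).
1. X is the midpoint of EU ⇒ X = (1, -1)
2. N lies on line KC with KN:NC = 4:5 ⇒ N = (0, 4/9)
2·[NXU] = -1, 2·[NUE] = 2
[NXU]:[NUE] = -1:2 = -1/2

[NXU]:[NUE] = -1/2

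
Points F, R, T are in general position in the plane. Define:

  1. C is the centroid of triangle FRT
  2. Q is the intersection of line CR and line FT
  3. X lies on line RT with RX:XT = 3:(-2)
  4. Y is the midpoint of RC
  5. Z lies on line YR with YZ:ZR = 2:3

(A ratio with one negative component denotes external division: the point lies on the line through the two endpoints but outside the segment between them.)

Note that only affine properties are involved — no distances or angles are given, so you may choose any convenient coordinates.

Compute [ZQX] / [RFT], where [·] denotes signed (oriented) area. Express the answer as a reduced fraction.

[ZQX]:[RFT] = 6/5

Set F = (0, 0), R = (1, 0), T = (0, 1); any affine frame gives the same invariant.
1. C is the centroid of triangle FRT ⇒ C = (1/3, 1/3)
2. Q is the intersection of line CR and line FT ⇒ Q = (0, 1/2)
3. X lies on line RT with RX:XT = 3:(-2) ⇒ X = (-2, 3)
4. Y is the midpoint of RC ⇒ Y = (2/3, 1/6)
5. Z lies on line YR with YZ:ZR = 2:3 ⇒ Z = (4/5, 1/10)
2·[ZQX] = -6/5, 2·[RFT] = -1
[ZQX]:[RFT] = -6/5:-1 = 6/5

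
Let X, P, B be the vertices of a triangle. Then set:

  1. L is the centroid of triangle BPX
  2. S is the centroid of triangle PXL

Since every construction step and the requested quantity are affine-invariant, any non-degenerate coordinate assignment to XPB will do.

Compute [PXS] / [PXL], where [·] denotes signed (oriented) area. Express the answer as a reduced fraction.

[PXS]:[PXL] = 1/3

Set X = (0, 0), P = (1, 0), B = (0, 1); any affine frame gives the same invariant.
1. L is the centroid of triangle BPX ⇒ L = (1/3, 1/3)
2. S is the centroid of triangle PXL ⇒ S = (4/9, 1/9)
2·[PXS] = -1/9, 2·[PXL] = -1/3
[PXS]:[PXL] = -1/9:-1/3 = 1/3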